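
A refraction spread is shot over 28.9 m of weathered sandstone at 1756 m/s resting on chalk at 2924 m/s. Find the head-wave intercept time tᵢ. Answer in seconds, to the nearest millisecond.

0.026 s

θ_c = arcsin(V₁/V₂) = arcsin(1756/2924) = 36.91°; cos θ_c = 0.7996.
tᵢ = 2h·cos θ_c / V₁ = 2·28.9·0.7996 / 1756 = 0.02632 s.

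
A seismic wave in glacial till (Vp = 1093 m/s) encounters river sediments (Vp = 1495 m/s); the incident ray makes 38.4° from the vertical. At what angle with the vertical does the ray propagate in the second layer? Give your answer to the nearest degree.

Snell's law: sin θ₂ = (V₂/V₁)·sin θ₁ = (1495/1093)·sin 38.4° = 0.8496.
θ₂ = arcsin 0.8496 = 58.17° from the normal.

58°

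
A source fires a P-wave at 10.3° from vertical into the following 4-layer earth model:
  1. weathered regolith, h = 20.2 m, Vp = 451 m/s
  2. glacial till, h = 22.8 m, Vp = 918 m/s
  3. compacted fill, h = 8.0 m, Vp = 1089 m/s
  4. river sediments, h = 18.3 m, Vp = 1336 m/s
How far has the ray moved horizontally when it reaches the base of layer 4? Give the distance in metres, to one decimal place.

27.8 m

p = sin θ₁/V₁ = sin 10.3°/451 = 3.9646e-04 s/m is conserved through the stack.
Layer 1: θ = 10.30°; offset = 20.2·tan 10.30° = 3.671 m.
Layer 2: sin θ = p·918 = 0.3639 → θ = 21.34°; offset = 22.8·tan 21.34° = 8.909 m.
Layer 3: sin θ = p·1089 = 0.4317 → θ = 25.58°; offset = 8.0·tan 25.58° = 3.829 m.
Layer 4: sin θ = p·1336 = 0.5297 → θ = 31.98°; offset = 18.3·tan 31.98° = 11.428 m.
Summing the layer offsets gives 27.837 m.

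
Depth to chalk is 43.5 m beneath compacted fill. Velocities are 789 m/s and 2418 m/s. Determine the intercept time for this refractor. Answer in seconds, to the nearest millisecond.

tᵢ = 2h·√(V₂²−V₁²)/(V₁V₂).
√(V₂²−V₁²) = √(2418²−789²) = 2285.7 m/s.
tᵢ = 2·43.5·2285.7/(789·2418) = 0.10423 s.

0.104 s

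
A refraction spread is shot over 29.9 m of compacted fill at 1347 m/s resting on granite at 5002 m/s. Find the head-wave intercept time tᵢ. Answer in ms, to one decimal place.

42.8 ms

tᵢ = 2h·√(V₂²−V₁²)/(V₁V₂).
√(V₂²−V₁²) = √(5002²−1347²) = 4817.2 m/s.
tᵢ = 2·29.9·4817.2/(1347·5002) = 0.04275 s.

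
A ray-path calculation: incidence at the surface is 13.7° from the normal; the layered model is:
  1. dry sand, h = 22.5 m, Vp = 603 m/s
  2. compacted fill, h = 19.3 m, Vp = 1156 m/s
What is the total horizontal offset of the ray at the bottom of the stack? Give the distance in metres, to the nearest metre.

p = sin θ₁/V₁ = sin 13.7°/603 = 3.9277e-04 s/m is conserved through the stack.
Layer 1: θ = 13.70°; offset = 22.5·tan 13.70° = 5.485 m.
Layer 2: sin θ = p·1156 = 0.4540 → θ = 27.00°; offset = 19.3·tan 27.00° = 9.835 m.
Σ offsets = 15.320 m.

15 m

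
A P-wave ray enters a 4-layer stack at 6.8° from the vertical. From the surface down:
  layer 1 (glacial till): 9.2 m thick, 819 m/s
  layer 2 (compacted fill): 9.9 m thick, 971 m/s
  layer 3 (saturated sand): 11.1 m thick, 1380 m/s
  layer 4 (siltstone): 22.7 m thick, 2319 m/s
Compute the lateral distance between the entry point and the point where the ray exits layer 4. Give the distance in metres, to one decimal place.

Apply Snell's law at each interface; in layer i the horizontal offset is hᵢ·tan θᵢ.
Layer 1: θ = 6.80°; offset = 9.2·tan 6.80° = 1.097 m.
Layer 2: sin θ = 971·sin 6.8°/819 = 0.1404, θ = 8.07°; offset = 9.9·tan 8.07° = 1.404 m.
Layer 3: sin θ = 1380·sin 6.8°/819 = 0.1995, θ = 11.51°; offset = 11.1·tan 11.51° = 2.260 m.
Layer 4: sin θ = 2319·sin 6.8°/819 = 0.3353, θ = 19.59°; offset = 22.7·tan 19.59° = 8.078 m.
Σ offsets = 12.839 m.

12.8 m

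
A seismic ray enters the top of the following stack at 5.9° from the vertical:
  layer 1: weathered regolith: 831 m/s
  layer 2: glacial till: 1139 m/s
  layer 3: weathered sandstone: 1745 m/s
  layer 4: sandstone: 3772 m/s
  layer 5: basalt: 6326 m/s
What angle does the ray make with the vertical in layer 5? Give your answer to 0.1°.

51.5°

Ray parameter p = sin 5.9° / 831 = 1.2370e-04 s/m.
sin θ_5 = p·V_5 = 1.2370e-04 × 6326 = 0.7825.
θ_5 = 51.49° from the vertical.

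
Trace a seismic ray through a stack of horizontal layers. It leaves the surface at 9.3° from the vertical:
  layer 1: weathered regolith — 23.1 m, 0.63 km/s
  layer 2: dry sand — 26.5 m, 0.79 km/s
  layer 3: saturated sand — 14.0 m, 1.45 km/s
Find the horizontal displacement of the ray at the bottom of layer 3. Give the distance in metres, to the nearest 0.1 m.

p = sin θ₁/V₁ = sin 9.3°/0.63 = 2.5651e-01 s/km is conserved through the stack.
Layer 1: θ = 9.30°; offset = 23.1·tan 9.30° = 3.783 m.
Layer 2: sin θ = p·0.79 = 0.2026 → θ = 11.69°; offset = 26.5·tan 11.69° = 5.484 m.
Layer 3: sin θ = p·1.45 = 0.3719 → θ = 21.84°; offset = 14.0·tan 21.84° = 5.610 m.
Σ offsets = 14.876 m.

14.9 m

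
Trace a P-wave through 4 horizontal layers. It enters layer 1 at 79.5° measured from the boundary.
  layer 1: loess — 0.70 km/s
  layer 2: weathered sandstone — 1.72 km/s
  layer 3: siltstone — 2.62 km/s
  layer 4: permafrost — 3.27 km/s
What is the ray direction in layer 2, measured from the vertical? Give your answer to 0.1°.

26.6°

From the normal: θ₁ = 90° − 79.5° = 10.5°.
Ray parameter p = sin 10.5° / 0.70 = 2.6034e-01 s/km.
sin θ_2 = p·V_2 = 2.6034e-01 × 1.72 = 0.4478.
θ_2 = arcsin 0.4478 = 26.60°.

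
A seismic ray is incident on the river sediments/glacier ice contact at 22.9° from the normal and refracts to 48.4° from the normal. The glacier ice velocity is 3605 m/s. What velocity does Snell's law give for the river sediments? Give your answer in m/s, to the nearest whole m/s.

1876 m/s

sin 22.9° = 0.3891; sin 48.4° = 0.7478.
V₁ = V₂·(sin θ₁/sin θ₂) = 3605·(0.3891/0.7478) = 1875.90 m/s.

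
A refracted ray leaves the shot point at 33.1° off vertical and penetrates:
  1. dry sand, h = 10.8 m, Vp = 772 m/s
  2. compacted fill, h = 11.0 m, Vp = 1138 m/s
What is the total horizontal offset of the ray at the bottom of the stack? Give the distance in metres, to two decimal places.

Ray parameter p = sin 33.1° / 772 m/s = 7.0739e-04 s/m.
Layer 1: θ = 33.10°; offset = 10.8·tan 33.10° = 7.0404 m.
Layer 2: sin θ = p·1138 = 0.8050 → θ = 53.61°; offset = 11.0·tan 53.61° = 14.9259 m.
Σ offsets = 21.9663 m.

21.97 m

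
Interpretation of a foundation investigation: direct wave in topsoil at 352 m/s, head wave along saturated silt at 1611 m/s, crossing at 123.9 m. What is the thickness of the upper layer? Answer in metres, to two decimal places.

49.61 m

h = (x_cross/2)·√((V₂−V₁)/(V₂+V₁)).
(V₂−V₁)/(V₂+V₁) = (1611−352)/(1611+352) = 0.6414; √ = 0.8009.
h = (123.9/2)·0.8009 = 49.61 m.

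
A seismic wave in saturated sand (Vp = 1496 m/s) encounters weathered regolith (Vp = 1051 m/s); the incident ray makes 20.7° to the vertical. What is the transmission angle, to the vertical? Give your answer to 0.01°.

Snell's law: sin θ₂ = (V₂/V₁)·sin θ₁ = (1051/1496)·sin 20.7° = 0.2483.
θ₂ = sin⁻¹(0.2483) = 14.38° (from vertical).

14.38°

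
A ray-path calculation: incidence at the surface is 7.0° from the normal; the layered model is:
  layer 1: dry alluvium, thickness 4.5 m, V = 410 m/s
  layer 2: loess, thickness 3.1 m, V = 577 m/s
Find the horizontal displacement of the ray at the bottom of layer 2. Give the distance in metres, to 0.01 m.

1.09 m

Apply Snell's law at each interface; in layer i the horizontal offset is hᵢ·tan θᵢ.
Layer 1: θ = 7.00°; offset = 4.5·tan 7.00° = 0.5525 m.
Layer 2: sin θ = 577·sin 7.0°/410 = 0.1715, θ = 9.88°; offset = 3.1·tan 9.88° = 0.5397 m.
Total horizontal offset = 1.0922 m.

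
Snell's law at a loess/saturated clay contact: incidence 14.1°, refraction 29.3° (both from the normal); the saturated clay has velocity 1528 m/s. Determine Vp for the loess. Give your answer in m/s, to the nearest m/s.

Snell's law: sin 14.1°/V₁ = sin 29.3°/V₂.
V₁ = V₂·sin 14.1°/sin 29.3° = 1528 × 0.4978 = 760.64 m/s.

761 m/s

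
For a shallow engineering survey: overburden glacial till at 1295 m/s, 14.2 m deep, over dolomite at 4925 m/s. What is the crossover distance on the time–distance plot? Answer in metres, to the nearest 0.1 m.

37.2 m

x_cross = 2h·√((V₂+V₁)/(V₂−V₁)).
(V₂+V₁)/(V₂−V₁) = (4925+1295)/(4925−1295) = 1.7135; √ = 1.3090.
x_cross = 2·14.2·1.3090 = 37.18 m.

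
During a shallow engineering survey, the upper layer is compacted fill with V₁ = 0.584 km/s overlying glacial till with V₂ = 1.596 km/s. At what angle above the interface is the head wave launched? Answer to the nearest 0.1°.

At critical incidence the refracted ray runs along the interface (θ₂ = 90°), so sin θ_c = V₁/V₂.
θ_c = arcsin(0.584/1.596) = arcsin 0.3659 = 21.46°.
Measured from the interface: 90° − 21.46° = 68.54°.

68.5°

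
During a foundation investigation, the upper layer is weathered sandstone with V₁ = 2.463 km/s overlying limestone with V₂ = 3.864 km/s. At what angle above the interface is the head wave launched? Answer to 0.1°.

At critical incidence the refracted ray runs along the interface (θ₂ = 90°), so sin θ_c = V₁/V₂.
θ_c = arcsin(2.463/3.864) = arcsin 0.6374 = 39.60°.
Measured from the interface: 90° − 39.60° = 50.40°.

50.4°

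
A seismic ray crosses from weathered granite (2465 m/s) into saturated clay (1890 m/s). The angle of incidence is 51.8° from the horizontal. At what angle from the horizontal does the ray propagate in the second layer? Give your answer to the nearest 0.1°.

Convert to the normal: θ₁ = 90° − 51.8° = 38.2°.
sin θ₁/V₁ = sin θ₂/V₂ ⇒ sin θ₂ = 1890·sin 38.2°/2465 = 1890·0.6184/2465 = 0.4742.
θ₂ = sin⁻¹(0.4742) = 28.30° (from vertical).
From the interface: 90° − 28.30° = 61.70°.

61.7°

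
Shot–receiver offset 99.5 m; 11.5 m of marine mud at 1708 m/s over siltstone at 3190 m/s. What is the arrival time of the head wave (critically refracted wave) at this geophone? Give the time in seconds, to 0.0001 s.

0.0426 s

θ_c = arcsin(V₁/V₂) = arcsin(1708/3190) = 32.37°, cos θ_c = 0.8446.
Intercept time tᵢ = 2h cos θ_c / V₁ = 2·11.5·0.8446/1708 = 0.01137 s.
t = x/V₂ + tᵢ = 99.5/3190 + 0.01137 = 0.04256 s.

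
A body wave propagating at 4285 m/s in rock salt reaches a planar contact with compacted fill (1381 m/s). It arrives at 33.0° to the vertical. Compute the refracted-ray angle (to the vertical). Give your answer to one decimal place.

Snell's law: sin θ₂ = (V₂/V₁)·sin θ₁ = (1381/4285)·sin 33.0° = 0.1755.
θ₂ = sin⁻¹(0.1755) = 10.11° (from vertical).

10.1°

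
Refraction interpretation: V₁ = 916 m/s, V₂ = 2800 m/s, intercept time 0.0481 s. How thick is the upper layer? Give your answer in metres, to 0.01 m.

θ_c = arcsin(916/2800) = 19.10°; cos θ_c = 0.9450.
tᵢ = 2h cos θ_c/V₁ ⇒ h = tᵢ·V₁/(2 cos θ_c) = 0.0481·916/(2·0.9450) = 23.31 m.

23.31 m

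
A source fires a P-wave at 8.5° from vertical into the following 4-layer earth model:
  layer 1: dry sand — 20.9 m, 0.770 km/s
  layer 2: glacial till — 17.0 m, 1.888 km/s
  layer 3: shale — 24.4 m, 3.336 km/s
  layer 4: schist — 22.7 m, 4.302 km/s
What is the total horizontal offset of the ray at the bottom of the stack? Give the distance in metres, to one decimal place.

Apply Snell's law at each interface; in layer i the horizontal offset is hᵢ·tan θᵢ.
Layer 1: θ = 8.50°; offset = 20.9·tan 8.50° = 3.124 m.
Layer 2: sin θ = 1.888·sin 8.5°/0.770 = 0.3624, θ = 21.25°; offset = 17.0·tan 21.25° = 6.611 m.
Layer 3: sin θ = 3.336·sin 8.5°/0.770 = 0.6404, θ = 39.82°; offset = 24.4·tan 39.82° = 20.344 m.
Layer 4: sin θ = 4.302·sin 8.5°/0.770 = 0.8258, θ = 55.67°; offset = 22.7·tan 55.67° = 33.241 m.
Total horizontal offset = 63.319 m.

63.3 m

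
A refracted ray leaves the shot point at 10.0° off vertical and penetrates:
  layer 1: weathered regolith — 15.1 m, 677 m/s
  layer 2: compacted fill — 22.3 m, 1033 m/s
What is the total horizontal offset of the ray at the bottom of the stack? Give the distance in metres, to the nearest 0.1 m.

Apply Snell's law at each interface; in layer i the horizontal offset is hᵢ·tan θᵢ.
Layer 1: θ = 10.00°; offset = 15.1·tan 10.00° = 2.663 m.
Layer 2: sin θ = 1033·sin 10.0°/677 = 0.2650, θ = 15.36°; offset = 22.3·tan 15.36° = 6.128 m.
Summing the layer offsets gives 8.790 m.

8.8 m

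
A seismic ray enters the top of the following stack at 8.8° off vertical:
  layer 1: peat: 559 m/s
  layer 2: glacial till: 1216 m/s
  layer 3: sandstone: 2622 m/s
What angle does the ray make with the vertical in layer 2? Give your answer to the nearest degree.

Ray parameter p = sin 8.8° / 559 = 2.7368e-04 s/m.
sin θ_2 = p·V_2 = 2.7368e-04 × 1216 = 0.3328.
θ_2 = arcsin 0.3328 = 19.44°.

19°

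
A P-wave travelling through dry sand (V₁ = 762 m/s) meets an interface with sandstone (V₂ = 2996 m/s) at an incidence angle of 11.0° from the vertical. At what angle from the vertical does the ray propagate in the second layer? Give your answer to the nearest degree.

49°

Snell's law: sin θ₂ = (V₂/V₁)·sin θ₁ = (2996/762)·sin 11.0° = 0.7502.
θ₂ = sin⁻¹(0.7502) = 48.61° (from vertical).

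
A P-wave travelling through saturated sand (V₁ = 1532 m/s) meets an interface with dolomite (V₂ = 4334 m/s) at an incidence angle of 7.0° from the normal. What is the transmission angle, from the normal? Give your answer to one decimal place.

sin θ₁/V₁ = sin θ₂/V₂ ⇒ sin θ₂ = 4334·sin 7.0°/1532 = 4334·0.1219/1532 = 0.3448.
θ₂ = arcsin 0.3448 = 20.17° from the normal.

20.2°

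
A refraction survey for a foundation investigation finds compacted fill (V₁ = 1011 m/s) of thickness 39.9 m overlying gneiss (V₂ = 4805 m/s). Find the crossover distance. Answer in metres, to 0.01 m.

θ_c = arcsin(1011/4805) = 12.15°, so cos θ_c = 0.9776 and tᵢ = 2h cos θ_c/V₁ = 0.0772 s.
At crossover x/V₁ = x/V₂ + tᵢ ⇒ x = tᵢ/(1/V₁ − 1/V₂) = 0.07716/(9.8912e-04 − 2.0812e-04) = 98.80 m.

98.80 m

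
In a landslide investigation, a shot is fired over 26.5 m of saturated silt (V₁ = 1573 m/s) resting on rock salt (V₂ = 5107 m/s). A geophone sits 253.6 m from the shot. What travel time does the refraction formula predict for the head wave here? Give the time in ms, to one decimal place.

θ_c = arcsin(V₁/V₂) = arcsin(1573/5107) = 17.94°, cos θ_c = 0.9514.
Intercept time tᵢ = 2h cos θ_c / V₁ = 2·26.5·0.9514/1573 = 0.03206 s.
t = x/V₂ + tᵢ = 253.6/5107 + 0.03206 = 0.08171 s.

81.7 ms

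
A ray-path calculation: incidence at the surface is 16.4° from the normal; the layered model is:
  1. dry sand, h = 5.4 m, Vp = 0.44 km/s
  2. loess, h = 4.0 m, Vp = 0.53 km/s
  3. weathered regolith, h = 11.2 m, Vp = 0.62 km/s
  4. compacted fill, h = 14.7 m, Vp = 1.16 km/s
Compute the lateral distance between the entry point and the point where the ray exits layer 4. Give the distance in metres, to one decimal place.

24.3 m

p = sin θ₁/V₁ = sin 16.4°/0.44 = 6.4169e-01 s/km is conserved through the stack.
Layer 1: θ = 16.40°; offset = 5.4·tan 16.40° = 1.589 m.
Layer 2: sin θ = p·0.53 = 0.3401 → θ = 19.88°; offset = 4.0·tan 19.88° = 1.447 m.
Layer 3: sin θ = p·0.62 = 0.3978 → θ = 23.44°; offset = 11.2·tan 23.44° = 4.857 m.
Layer 4: sin θ = p·1.16 = 0.7444 → θ = 48.10°; offset = 14.7·tan 48.10° = 16.386 m.
Σ offsets = 24.278 m.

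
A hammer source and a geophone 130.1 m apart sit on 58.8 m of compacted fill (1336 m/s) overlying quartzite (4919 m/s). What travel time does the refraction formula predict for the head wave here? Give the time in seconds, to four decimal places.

0.1112 s

θ_c = arcsin(V₁/V₂) = arcsin(1336/4919) = 15.76°, cos θ_c = 0.9624.
Intercept time tᵢ = 2h cos θ_c / V₁ = 2·58.8·0.9624/1336 = 0.08472 s.
t = x/V₂ + tᵢ = 130.1/4919 + 0.08472 = 0.11116 s.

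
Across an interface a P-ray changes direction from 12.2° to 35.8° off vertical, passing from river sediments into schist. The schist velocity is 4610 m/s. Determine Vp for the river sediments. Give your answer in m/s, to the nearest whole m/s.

1665 m/s

sin 12.2° = 0.2113; sin 35.8° = 0.5850.
V₁ = V₂·(sin θ₁/sin θ₂) = 4610·(0.2113/0.5850) = 1665.43 m/s.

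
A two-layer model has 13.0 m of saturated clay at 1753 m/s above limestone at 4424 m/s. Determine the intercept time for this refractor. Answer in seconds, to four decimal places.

0.0136 s

tᵢ = 2h·√(V₂²−V₁²)/(V₁V₂).
√(V₂²−V₁²) = √(4424²−1753²) = 4061.9 m/s.
tᵢ = 2·13.0·4061.9/(1753·4424) = 0.01362 s.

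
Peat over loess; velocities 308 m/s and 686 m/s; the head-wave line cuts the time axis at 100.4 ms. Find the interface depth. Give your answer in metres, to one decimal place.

17.3 m

θ_c = arcsin(308/686) = 26.68°; cos θ_c = 0.8935.
tᵢ = 2h cos θ_c/V₁ ⇒ h = tᵢ·V₁/(2 cos θ_c) = 0.1004·308/(2·0.8935) = 17.30 m.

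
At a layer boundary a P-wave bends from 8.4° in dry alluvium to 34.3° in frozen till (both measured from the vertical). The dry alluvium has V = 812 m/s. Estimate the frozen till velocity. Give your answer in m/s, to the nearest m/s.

sin 8.4° = 0.1461; sin 34.3° = 0.5635.
V₂ = V₁·(sin θ₂/sin θ₁) = 812·(0.5635/0.1461) = 3132.35 m/s.

3132 m/s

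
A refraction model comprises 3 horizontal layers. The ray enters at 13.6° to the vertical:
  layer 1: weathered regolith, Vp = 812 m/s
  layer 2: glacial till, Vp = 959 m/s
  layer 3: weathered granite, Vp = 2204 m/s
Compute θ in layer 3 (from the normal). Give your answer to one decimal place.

39.7°

Snell's law across each interface conserves sin θ / V, so sin θ_3 = V_3·sin θ₁/V₁.
sin θ_3 = 2204 × sin 13.6° / 812 = 0.6382.
θ_3 = 39.66° from the vertical.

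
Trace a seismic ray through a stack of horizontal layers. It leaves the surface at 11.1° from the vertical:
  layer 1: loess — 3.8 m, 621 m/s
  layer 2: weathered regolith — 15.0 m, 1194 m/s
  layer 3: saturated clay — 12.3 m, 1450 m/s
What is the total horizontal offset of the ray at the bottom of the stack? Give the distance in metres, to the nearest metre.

Ray parameter p = sin 11.1° / 621 m/s = 3.1002e-04 s/m.
Layer 1: θ = 11.10°; offset = 3.8·tan 11.10° = 0.746 m.
Layer 2: sin θ = p·1194 = 0.3702 → θ = 21.73°; offset = 15.0·tan 21.73° = 5.977 m.
Layer 3: sin θ = p·1450 = 0.4495 → θ = 26.71°; offset = 12.3·tan 26.71° = 6.190 m.
Σ offsets = 12.912 m.

13 m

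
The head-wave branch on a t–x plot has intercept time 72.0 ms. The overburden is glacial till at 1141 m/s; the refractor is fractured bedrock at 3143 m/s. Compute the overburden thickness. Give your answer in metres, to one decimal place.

44.1 m

θ_c = arcsin(1141/3143) = 21.29°; cos θ_c = 0.9318.
tᵢ = 2h cos θ_c/V₁ ⇒ h = tᵢ·V₁/(2 cos θ_c) = 0.072·1141/(2·0.9318) = 44.08 m.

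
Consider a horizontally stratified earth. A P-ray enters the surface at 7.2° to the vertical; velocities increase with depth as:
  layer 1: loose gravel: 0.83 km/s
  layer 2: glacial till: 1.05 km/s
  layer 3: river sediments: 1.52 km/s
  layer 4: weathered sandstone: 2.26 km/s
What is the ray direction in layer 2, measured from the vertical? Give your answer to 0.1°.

9.1°

Snell's law across each interface conserves sin θ / V, so sin θ_2 = V_2·sin θ₁/V₁.
sin θ_2 = 1.05 × sin 7.2° / 0.83 = 0.1586.
θ_2 = arcsin 0.1586 = 9.12°.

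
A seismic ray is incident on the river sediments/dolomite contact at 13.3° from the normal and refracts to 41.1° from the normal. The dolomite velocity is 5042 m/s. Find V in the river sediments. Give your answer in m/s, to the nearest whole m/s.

1764 m/s

sin 13.3° = 0.2300; sin 41.1° = 0.6574.
V₁ = V₂·(sin θ₁/sin θ₂) = 5042·(0.2300/0.6574) = 1764.46 m/s.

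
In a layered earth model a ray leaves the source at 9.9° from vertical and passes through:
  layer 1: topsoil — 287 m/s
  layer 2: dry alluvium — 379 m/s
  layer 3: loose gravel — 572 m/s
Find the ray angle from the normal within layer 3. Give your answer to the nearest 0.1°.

20.0°

Ray parameter p = sin 9.9° / 287 = 5.9906e-04 s/m.
sin θ_3 = p·V_3 = 5.9906e-04 × 572 = 0.3427.
θ_3 = arcsin 0.3427 = 20.04°.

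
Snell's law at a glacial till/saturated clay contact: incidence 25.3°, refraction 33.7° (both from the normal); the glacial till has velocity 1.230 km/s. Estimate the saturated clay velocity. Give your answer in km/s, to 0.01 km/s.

sin 25.3° = 0.4274; sin 33.7° = 0.5548.
V₂ = V₁·(sin θ₂/sin θ₁) = 1.230·(0.5548/0.4274) = 1.60 km/s.

1.60 km/s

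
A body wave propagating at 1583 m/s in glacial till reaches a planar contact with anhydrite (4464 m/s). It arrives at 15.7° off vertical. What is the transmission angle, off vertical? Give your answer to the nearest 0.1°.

sin θ₁/V₁ = sin θ₂/V₂ ⇒ sin θ₂ = 4464·sin 15.7°/1583 = 4464·0.2706/1583 = 0.7631.
θ₂ = sin⁻¹(0.7631) = 49.74° (from vertical).

49.7°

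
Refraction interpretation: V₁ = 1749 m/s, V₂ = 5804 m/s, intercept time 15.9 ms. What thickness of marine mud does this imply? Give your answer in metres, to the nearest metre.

h = tᵢ·V₁·V₂ / (2·√(V₂²−V₁²)).
√(V₂²−V₁²) = √(5804² − 1749²) = 5534.2 m/s.
h = 0.0159 s × 1749 × 5804 / (2 × 5534.2) = 14.58 m.

15 m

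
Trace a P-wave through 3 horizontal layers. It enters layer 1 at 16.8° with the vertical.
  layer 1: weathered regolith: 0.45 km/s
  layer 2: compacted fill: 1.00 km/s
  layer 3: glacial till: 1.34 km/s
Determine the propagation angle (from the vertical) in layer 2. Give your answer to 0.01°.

Snell's law across each interface conserves sin θ / V, so sin θ_2 = V_2·sin θ₁/V₁.
sin θ_2 = 1.00 × sin 16.8° / 0.45 = 0.6423.
θ_2 = arcsin 0.6423 = 39.96°.

39.96°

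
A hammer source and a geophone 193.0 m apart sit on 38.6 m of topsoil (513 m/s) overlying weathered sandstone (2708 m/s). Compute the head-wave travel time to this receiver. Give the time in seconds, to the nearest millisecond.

θ_c = arcsin(V₁/V₂) = arcsin(513/2708) = 10.92°, cos θ_c = 0.9819.
Intercept time tᵢ = 2h cos θ_c / V₁ = 2·38.6·0.9819/513 = 0.14776 s.
t = x/V₂ + tᵢ = 193.0/2708 + 0.14776 = 0.21903 s.

0.219 s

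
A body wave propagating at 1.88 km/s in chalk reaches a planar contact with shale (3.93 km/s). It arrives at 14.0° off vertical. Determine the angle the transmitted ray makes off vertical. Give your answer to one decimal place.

sin θ₁/V₁ = sin θ₂/V₂ ⇒ sin θ₂ = 3.93·sin 14.0°/1.88 = 3.93·0.2419/1.88 = 0.5057.
θ₂ = sin⁻¹(0.5057) = 30.38° (from vertical).

30.4°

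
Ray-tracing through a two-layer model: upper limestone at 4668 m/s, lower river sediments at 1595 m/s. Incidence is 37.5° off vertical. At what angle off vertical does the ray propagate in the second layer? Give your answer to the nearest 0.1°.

Snell's law: sin θ₂ = (V₂/V₁)·sin θ₁ = (1595/4668)·sin 37.5° = 0.2080.
θ₂ = arcsin 0.2080 = 12.01° from the normal.

12.0°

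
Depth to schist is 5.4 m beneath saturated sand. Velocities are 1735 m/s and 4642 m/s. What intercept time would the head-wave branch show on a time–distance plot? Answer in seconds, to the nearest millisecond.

0.006 s

tᵢ = 2h·√(V₂²−V₁²)/(V₁V₂).
√(V₂²−V₁²) = √(4642²−1735²) = 4305.6 m/s.
tᵢ = 2·5.4·4305.6/(1735·4642) = 0.00577 s.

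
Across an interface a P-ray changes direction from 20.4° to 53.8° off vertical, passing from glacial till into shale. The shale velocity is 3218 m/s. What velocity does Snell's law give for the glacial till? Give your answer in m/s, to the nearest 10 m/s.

sin 20.4° = 0.3486; sin 53.8° = 0.8070.
V₁ = V₂·(sin θ₁/sin θ₂) = 3218·(0.3486/0.8070) = 1390.04 m/s.

1390 m/s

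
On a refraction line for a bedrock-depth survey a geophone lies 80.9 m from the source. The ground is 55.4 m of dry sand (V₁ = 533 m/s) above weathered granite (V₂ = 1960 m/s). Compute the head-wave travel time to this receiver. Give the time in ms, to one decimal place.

241.3 ms

t = x/V₂ + 2h·√(V₂²−V₁²)/(V₁V₂).
√(V₂²−V₁²) = √(1960²−533²) = 1886.1 m/s; delay term = 2·55.4·1886.1/(533·1960) = 0.20005 s.
t = 80.9/1960 + 0.20005 = 0.24132 s.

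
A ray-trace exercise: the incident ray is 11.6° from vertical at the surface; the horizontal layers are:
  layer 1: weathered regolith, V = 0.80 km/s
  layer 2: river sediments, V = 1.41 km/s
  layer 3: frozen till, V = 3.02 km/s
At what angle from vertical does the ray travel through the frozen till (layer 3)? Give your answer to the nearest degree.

Snell's law across each interface conserves sin θ / V, so sin θ_3 = V_3·sin θ₁/V₁.
sin θ_3 = 3.02 × sin 11.6° / 0.80 = 0.7591.
θ_3 = 49.38° from the vertical.

49°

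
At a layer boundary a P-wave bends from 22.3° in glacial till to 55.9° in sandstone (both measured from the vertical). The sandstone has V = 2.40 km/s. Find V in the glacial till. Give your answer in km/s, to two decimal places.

Snell's law: sin 22.3°/V₁ = sin 55.9°/V₂.
V₁ = V₂·sin 22.3°/sin 55.9° = 2.40 × 0.4582 = 1.10 km/s.

1.10 km/s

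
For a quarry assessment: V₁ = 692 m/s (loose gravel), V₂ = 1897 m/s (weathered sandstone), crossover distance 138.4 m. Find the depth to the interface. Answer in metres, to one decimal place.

47.2 m

x_cross = 2h·√((V₂+V₁)/(V₂−V₁)) → h = x_cross / (2·√((V₂+V₁)/(V₂−V₁))).
√((V₂+V₁)/(V₂−V₁)) = √((1897+692)/(1897−692)) = 1.4658.
h = 138.4 / (2·1.4658) = 47.21 m.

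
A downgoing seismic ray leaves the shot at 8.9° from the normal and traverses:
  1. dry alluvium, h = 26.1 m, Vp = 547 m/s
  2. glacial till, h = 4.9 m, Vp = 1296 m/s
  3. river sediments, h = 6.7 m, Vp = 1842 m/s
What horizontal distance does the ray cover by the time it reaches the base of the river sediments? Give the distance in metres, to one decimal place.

Ray parameter p = sin 8.9° / 547 m/s = 2.8283e-04 s/m.
Layer 1: θ = 8.90°; offset = 26.1·tan 8.90° = 4.087 m.
Layer 2: sin θ = p·1296 = 0.3666 → θ = 21.50°; offset = 4.9·tan 21.50° = 1.930 m.
Layer 3: sin θ = p·1842 = 0.5210 → θ = 31.40°; offset = 6.7·tan 31.40° = 4.089 m.
Σ offsets = 10.107 m.

10.1 m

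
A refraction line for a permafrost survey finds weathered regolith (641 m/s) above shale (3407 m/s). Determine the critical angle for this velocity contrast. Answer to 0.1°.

10.8°

Critical incidence: sin θ_c = V₁/V₂ = 641/3407 = 0.1881.
θ_c = arcsin 0.1881 = 10.84°.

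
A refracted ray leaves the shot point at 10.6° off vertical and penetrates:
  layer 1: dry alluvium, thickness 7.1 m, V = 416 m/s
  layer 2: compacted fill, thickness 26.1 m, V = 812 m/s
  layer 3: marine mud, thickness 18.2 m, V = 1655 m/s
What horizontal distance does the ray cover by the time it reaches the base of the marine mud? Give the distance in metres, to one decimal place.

30.9 m

Apply Snell's law at each interface; in layer i the horizontal offset is hᵢ·tan θᵢ.
Layer 1: θ = 10.60°; offset = 7.1·tan 10.60° = 1.329 m.
Layer 2: sin θ = 812·sin 10.6°/416 = 0.3591, θ = 21.04°; offset = 26.1·tan 21.04° = 10.041 m.
Layer 3: sin θ = 1655·sin 10.6°/416 = 0.7318, θ = 47.04°; offset = 18.2·tan 47.04° = 19.544 m.
Σ offsets = 30.914 m.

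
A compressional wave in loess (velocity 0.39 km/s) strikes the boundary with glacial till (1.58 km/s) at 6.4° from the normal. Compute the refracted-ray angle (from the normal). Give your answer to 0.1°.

26.8°

Snell's law: sin θ₂ = (V₂/V₁)·sin θ₁ = (1.58/0.39)·sin 6.4° = 0.4516.
θ₂ = sin⁻¹(0.4516) = 26.85° (from vertical).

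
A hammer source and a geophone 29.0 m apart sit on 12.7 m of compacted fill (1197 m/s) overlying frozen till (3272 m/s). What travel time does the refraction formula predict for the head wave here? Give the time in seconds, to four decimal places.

t = x/V₂ + 2h·√(V₂²−V₁²)/(V₁V₂).
√(V₂²−V₁²) = √(3272²−1197²) = 3045.2 m/s; delay term = 2·12.7·3045.2/(1197·3272) = 0.01975 s.
t = 29.0/3272 + 0.01975 = 0.02861 s.

0.0286 s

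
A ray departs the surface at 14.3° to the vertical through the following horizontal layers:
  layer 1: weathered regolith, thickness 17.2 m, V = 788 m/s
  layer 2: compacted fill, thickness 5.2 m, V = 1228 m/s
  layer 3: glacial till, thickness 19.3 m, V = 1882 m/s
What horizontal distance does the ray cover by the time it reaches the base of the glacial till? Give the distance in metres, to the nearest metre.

21 m

Apply Snell's law at each interface; in layer i the horizontal offset is hᵢ·tan θᵢ.
Layer 1: θ = 14.30°; offset = 17.2·tan 14.30° = 4.384 m.
Layer 2: sin θ = 1228·sin 14.3°/788 = 0.3849, θ = 22.64°; offset = 5.2·tan 22.64° = 2.169 m.
Layer 3: sin θ = 1882·sin 14.3°/788 = 0.5899, θ = 36.15°; offset = 19.3·tan 36.15° = 14.100 m.
Σ offsets = 20.653 m.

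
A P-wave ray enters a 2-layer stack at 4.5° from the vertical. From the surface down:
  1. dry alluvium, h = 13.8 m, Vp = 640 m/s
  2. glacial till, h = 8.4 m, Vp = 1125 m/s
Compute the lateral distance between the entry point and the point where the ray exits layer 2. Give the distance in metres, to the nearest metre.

Apply Snell's law at each interface; in layer i the horizontal offset is hᵢ·tan θᵢ.
Layer 1: θ = 4.50°; offset = 13.8·tan 4.50° = 1.086 m.
Layer 2: sin θ = 1125·sin 4.5°/640 = 0.1379, θ = 7.93°; offset = 8.4·tan 7.93° = 1.170 m.
Total horizontal offset = 2.256 m.

2 m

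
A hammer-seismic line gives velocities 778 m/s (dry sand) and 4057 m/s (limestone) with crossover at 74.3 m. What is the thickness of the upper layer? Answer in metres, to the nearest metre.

31 m

h = (x_cross/2)·√((V₂−V₁)/(V₂+V₁)).
(V₂−V₁)/(V₂+V₁) = (4057−778)/(4057+778) = 0.6782; √ = 0.8235.
h = (74.3/2)·0.8235 = 30.59 m.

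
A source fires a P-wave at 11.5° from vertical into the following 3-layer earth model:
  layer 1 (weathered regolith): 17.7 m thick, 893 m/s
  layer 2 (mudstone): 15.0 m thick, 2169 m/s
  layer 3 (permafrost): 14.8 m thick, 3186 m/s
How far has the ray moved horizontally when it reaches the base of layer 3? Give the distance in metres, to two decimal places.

p = sin θ₁/V₁ = sin 11.5°/893 = 2.2326e-04 s/m is conserved through the stack.
Layer 1: θ = 11.50°; offset = 17.7·tan 11.50° = 3.6011 m.
Layer 2: sin θ = p·2169 = 0.4842 → θ = 28.96°; offset = 15.0·tan 28.96° = 8.3019 m.
Layer 3: sin θ = p·3186 = 0.7113 → θ = 45.34°; offset = 14.8·tan 45.34° = 14.9769 m.
Total horizontal offset = 26.8799 m.

26.88 m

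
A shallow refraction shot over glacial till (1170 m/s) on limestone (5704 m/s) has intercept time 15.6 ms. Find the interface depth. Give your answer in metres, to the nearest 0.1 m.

θ_c = arcsin(1170/5704) = 11.84°; cos θ_c = 0.9787.
tᵢ = 2h cos θ_c/V₁ ⇒ h = tᵢ·V₁/(2 cos θ_c) = 0.0156·1170/(2·0.9787) = 9.32 m.

9.3 m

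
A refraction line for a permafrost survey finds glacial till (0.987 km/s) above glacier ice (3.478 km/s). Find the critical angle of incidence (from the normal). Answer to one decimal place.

Critical incidence: sin θ_c = V₁/V₂ = 0.987/3.478 = 0.2838.
θ_c = arcsin 0.2838 = 16.49°.

16.5°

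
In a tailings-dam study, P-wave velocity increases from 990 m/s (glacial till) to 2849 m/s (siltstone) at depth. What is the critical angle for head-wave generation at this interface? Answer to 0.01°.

20.33°

Critical incidence: sin θ_c = V₁/V₂ = 990/2849 = 0.3475.
θ_c = arcsin 0.3475 = 20.33°.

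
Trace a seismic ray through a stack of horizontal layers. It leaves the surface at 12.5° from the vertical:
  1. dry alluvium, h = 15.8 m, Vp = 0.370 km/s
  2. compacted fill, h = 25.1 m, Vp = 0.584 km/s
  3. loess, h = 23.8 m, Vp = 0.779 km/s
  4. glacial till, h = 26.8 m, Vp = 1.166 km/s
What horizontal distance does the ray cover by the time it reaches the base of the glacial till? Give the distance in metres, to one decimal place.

Ray parameter p = sin 12.5° / 0.370 km/s = 5.8497e-01 s/km.
Layer 1: θ = 12.50°; offset = 15.8·tan 12.50° = 3.503 m.
Layer 2: sin θ = p·0.584 = 0.3416 → θ = 19.98°; offset = 25.1·tan 19.98° = 9.124 m.
Layer 3: sin θ = p·0.779 = 0.4557 → θ = 27.11°; offset = 23.8·tan 27.11° = 12.184 m.
Layer 4: sin θ = p·1.166 = 0.6821 → θ = 43.01°; offset = 26.8·tan 43.01° = 24.997 m.
Total horizontal offset = 49.807 m.

49.8 m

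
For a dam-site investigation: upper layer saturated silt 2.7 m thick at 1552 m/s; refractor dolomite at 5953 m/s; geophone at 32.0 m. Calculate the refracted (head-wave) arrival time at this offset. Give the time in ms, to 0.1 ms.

θ_c = arcsin(V₁/V₂) = arcsin(1552/5953) = 15.11°, cos θ_c = 0.9654.
Intercept time tᵢ = 2h cos θ_c / V₁ = 2·2.7·0.9654/1552 = 0.00336 s.
t = x/V₂ + tᵢ = 32.0/5953 + 0.00336 = 0.00873 s.

8.7 ms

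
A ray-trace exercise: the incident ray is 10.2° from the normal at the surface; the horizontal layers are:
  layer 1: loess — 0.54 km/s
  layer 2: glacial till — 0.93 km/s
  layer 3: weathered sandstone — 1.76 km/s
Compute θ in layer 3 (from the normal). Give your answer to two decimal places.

35.25°

Snell's law across each interface conserves sin θ / V, so sin θ_3 = V_3·sin θ₁/V₁.
sin θ_3 = 1.76 × sin 10.2° / 0.54 = 0.5772.
θ_3 = 35.25° from the vertical.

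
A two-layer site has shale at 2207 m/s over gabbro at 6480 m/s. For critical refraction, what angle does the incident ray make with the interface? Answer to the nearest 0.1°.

Critical incidence: sin θ_c = V₁/V₂ = 2207/6480 = 0.3406.
θ_c = arcsin 0.3406 = 19.91°.
Measured from the interface: 90° − 19.91° = 70.09°.

70.1°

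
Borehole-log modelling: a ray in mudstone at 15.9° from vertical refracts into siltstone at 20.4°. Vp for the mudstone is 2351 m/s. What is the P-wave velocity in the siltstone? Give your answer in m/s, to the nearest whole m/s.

2991 m/s

Snell's law: sin 15.9°/V₁ = sin 20.4°/V₂.
V₂ = V₁·sin 20.4°/sin 15.9° = 2351 × 1.2724 = 2991.30 m/s.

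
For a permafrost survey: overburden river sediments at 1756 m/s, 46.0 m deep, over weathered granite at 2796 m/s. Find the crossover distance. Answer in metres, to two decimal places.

x_cross = 2h·√((V₂+V₁)/(V₂−V₁)).
(V₂+V₁)/(V₂−V₁) = (2796+1756)/(2796−1756) = 4.3769; √ = 2.0921.
x_cross = 2·46.0·2.0921 = 192.47 m.

192.47 m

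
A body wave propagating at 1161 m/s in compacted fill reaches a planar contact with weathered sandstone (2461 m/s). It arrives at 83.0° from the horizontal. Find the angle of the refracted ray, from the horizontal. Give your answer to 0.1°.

75.0°

Angle from the normal: 90° − 83.0° = 7.0°.
sin θ₁/V₁ = sin θ₂/V₂ ⇒ sin θ₂ = 2461·sin 7.0°/1161 = 2461·0.1219/1161 = 0.2583.
θ₂ = arcsin 0.2583 = 14.97° from the normal.
From the interface: 90° − 14.97° = 75.03°.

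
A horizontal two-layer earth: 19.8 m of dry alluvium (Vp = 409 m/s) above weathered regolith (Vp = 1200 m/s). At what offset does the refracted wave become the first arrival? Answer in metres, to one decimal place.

56.5 m

θ_c = arcsin(409/1200) = 19.93°, so cos θ_c = 0.9401 and tᵢ = 2h cos θ_c/V₁ = 0.0910 s.
At crossover x/V₁ = x/V₂ + tᵢ ⇒ x = tᵢ/(1/V₁ − 1/V₂) = 0.09102/(2.4450e-03 − 8.3333e-04) = 56.48 m.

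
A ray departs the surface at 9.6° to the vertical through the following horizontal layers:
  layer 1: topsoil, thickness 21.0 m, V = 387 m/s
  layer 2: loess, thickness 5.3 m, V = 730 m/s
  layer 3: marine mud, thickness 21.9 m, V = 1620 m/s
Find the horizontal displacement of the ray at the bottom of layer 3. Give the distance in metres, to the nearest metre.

Ray parameter p = sin 9.6° / 387 m/s = 4.3093e-04 s/m.
Layer 1: θ = 9.60°; offset = 21.0·tan 9.60° = 3.552 m.
Layer 2: sin θ = p·730 = 0.3146 → θ = 18.34°; offset = 5.3·tan 18.34° = 1.756 m.
Layer 3: sin θ = p·1620 = 0.6981 → θ = 44.27°; offset = 21.9·tan 44.27° = 21.353 m.
Σ offsets = 26.661 m.

27 m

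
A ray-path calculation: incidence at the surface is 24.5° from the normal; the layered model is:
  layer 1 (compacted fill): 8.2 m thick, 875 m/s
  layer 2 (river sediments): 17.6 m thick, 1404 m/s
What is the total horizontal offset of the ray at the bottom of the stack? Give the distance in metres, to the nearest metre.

p = sin θ₁/V₁ = sin 24.5°/875 = 4.7394e-04 s/m is conserved through the stack.
Layer 1: θ = 24.50°; offset = 8.2·tan 24.50° = 3.737 m.
Layer 2: sin θ = p·1404 = 0.6654 → θ = 41.71°; offset = 17.6·tan 41.71° = 15.688 m.
Total horizontal offset = 19.425 m.

19 m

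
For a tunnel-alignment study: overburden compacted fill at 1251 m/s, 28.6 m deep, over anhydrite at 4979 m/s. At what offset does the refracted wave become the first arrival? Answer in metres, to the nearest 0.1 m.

θ_c = arcsin(1251/4979) = 14.55°, so cos θ_c = 0.9679 and tᵢ = 2h cos θ_c/V₁ = 0.0443 s.
At crossover x/V₁ = x/V₂ + tᵢ ⇒ x = tᵢ/(1/V₁ − 1/V₂) = 0.04426/(7.9936e-04 − 2.0084e-04) = 73.94 m.

73.9 m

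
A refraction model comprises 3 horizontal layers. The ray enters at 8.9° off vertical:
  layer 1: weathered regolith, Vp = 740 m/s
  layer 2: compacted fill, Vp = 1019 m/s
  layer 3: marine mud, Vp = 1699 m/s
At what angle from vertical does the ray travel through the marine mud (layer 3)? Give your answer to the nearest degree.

21°

Ray parameter p = sin 8.9° / 740 = 2.0907e-04 s/m.
sin θ_3 = p·V_3 = 2.0907e-04 × 1699 = 0.3552.
θ_3 = 20.81° from the vertical.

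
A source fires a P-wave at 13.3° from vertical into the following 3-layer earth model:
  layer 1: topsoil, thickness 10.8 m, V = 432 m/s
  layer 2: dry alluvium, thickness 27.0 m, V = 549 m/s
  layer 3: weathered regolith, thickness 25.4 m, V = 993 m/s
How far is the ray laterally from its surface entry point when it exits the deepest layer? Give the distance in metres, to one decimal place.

Apply Snell's law at each interface; in layer i the horizontal offset is hᵢ·tan θᵢ.
Layer 1: θ = 13.30°; offset = 10.8·tan 13.30° = 2.553 m.
Layer 2: sin θ = 549·sin 13.3°/432 = 0.2924, θ = 17.00°; offset = 27.0·tan 17.00° = 8.254 m.
Layer 3: sin θ = 993·sin 13.3°/432 = 0.5288, θ = 31.92°; offset = 25.4·tan 31.92° = 15.825 m.
Σ offsets = 26.632 m.

26.6 m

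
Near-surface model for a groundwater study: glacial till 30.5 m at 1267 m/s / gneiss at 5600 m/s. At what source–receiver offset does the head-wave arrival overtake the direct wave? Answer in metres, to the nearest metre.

77 m

θ_c = arcsin(1267/5600) = 13.08°, so cos θ_c = 0.9741 and tᵢ = 2h cos θ_c/V₁ = 0.0469 s.
At crossover x/V₁ = x/V₂ + tᵢ ⇒ x = tᵢ/(1/V₁ − 1/V₂) = 0.04690/(7.8927e-04 − 1.7857e-04) = 76.79 m.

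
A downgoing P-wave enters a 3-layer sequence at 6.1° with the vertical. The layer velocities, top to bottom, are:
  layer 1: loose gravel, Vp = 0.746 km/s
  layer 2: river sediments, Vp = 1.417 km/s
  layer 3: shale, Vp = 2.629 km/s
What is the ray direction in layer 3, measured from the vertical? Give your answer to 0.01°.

Snell's law across each interface conserves sin θ / V, so sin θ_3 = V_3·sin θ₁/V₁.
sin θ_3 = 2.629 × sin 6.1° / 0.746 = 0.3745.
θ_3 = arcsin 0.3745 = 21.99°.

21.99°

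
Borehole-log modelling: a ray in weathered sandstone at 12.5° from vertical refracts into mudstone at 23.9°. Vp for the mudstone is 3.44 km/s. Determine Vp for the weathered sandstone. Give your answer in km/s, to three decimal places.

1.838 km/s

Snell's law: sin 12.5°/V₁ = sin 23.9°/V₂.
V₁ = V₂·sin 12.5°/sin 23.9° = 3.44 × 0.5342 = 1.838 km/s.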